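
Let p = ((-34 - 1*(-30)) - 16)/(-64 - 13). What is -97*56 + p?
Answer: -418244/77 ≈ -5431.7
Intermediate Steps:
p = 20/77 (p = ((-34 + 30) - 16)/(-77) = (-4 - 16)*(-1/77) = -20*(-1/77) = 20/77 ≈ 0.25974)
-97*56 + p = -97*56 + 20/77 = -5432 + 20/77 = -418244/77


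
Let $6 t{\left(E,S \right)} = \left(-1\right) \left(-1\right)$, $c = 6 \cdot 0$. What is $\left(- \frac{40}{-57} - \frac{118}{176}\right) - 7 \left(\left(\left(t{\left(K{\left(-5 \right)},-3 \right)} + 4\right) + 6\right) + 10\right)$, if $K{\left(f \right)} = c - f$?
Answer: $- \frac{707935}{5016} \approx -141.14$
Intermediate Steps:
$c = 0$
$K{\left(f \right)} = - f$ ($K{\left(f \right)} = 0 - f = - f$)
$t{\left(E,S \right)} = \frac{1}{6}$ ($t{\left(E,S \right)} = \frac{\left(-1\right) \left(-1\right)}{6} = \frac{1}{6} \cdot 1 = \frac{1}{6}$)
$\left(- \frac{40}{-57} - \frac{118}{176}\right) - 7 \left(\left(\left(t{\left(K{\left(-5 \right)},-3 \right)} + 4\right) + 6\right) + 10\right) = \left(- \frac{40}{-57} - \frac{118}{176}\right) - 7 \left(\left(\left(\frac{1}{6} + 4\right) + 6\right) + 10\right) = \left(\left(-40\right) \left(- \frac{1}{57}\right) - \frac{59}{88}\right) - 7 \left(\left(\frac{25}{6} + 6\right) + 10\right) = \left(\frac{40}{57} - \frac{59}{88}\right) - 7 \left(\frac{61}{6} + 10\right) = \frac{157}{5016} - 7 \cdot \frac{121}{6} = \frac{157}{5016} - \frac{847}{6} = - \frac{707935}{5016}$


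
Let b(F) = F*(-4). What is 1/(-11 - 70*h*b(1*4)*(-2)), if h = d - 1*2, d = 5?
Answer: -1/6731 ≈ -0.00014857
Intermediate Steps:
b(F) = -4*F
h = 3 (h = 5 - 1*2 = 5 - 2 = 3)
1/(-11 - 70*h*b(1*4)*(-2)) = 1/(-11 - 70*3*(-4*4)*(-2)) = 1/(-11 - 70*3*(-16)*(-2)) = 1/(-11 - (-3360)*(-2)) = 1/(-11 - 70*96) = 1/(-11 - 6720) = 1/(-6731) = -1/6731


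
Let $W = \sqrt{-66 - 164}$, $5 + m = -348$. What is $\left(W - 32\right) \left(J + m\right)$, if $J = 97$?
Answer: $8192 - 256 i \sqrt{230} \approx 8192.0 - 3882.4 i$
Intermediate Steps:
$m = -353$ ($m = -5 - 348 = -353$)
$W = i \sqrt{230}$ ($W = \sqrt{-230} = i \sqrt{230} \approx 15.166 i$)
$\left(W - 32\right) \left(J + m\right) = \left(i \sqrt{230} - 32\right) \left(97 - 353\right) = \left(-32 + i \sqrt{230}\right) \left(-256\right) = 8192 - 256 i \sqrt{230}$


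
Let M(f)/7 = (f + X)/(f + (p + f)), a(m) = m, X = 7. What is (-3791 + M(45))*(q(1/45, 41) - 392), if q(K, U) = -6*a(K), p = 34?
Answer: 138144652/93 ≈ 1.4854e+6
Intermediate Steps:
q(K, U) = -6*K
M(f) = 7*(7 + f)/(34 + 2*f) (M(f) = 7*((f + 7)/(f + (34 + f))) = 7*((7 + f)/(34 + 2*f)) = 7*(7 + f)/(34 + 2*f))
(-3791 + M(45))*(q(1/45, 41) - 392) = (-3791 + 7*(7 + 45)/(2*(17 + 45)))*(-6/45 - 392) = (-3791 + (7/2)*52/62)*(-6*1/45 - 392) = (-3791 + (7/2)*(1/62)*52)*(-2/15 - 392) = (-3791 + 91/31)*(-5882/15) = -117430/31*(-5882/15) = 138144652/93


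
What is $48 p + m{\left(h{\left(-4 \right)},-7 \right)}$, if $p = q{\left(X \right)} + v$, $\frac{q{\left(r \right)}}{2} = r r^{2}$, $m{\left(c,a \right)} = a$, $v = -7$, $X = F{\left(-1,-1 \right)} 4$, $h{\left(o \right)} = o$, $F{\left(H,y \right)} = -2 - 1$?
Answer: $-166231$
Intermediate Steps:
$F{\left(H,y \right)} = -3$ ($F{\left(H,y \right)} = -2 - 1 = -3$)
$X = -12$ ($X = \left(-3\right) 4 = -12$)
$q{\left(r \right)} = 2 r^{3}$ ($q{\left(r \right)} = 2 r r^{2} = 2 r^{3}$)
$p = -3463$ ($p = 2 \left(-12\right)^{3} - 7 = 2 \left(-1728\right) - 7 = -3456 - 7 = -3463$)
$48 p + m{\left(h{\left(-4 \right)},-7 \right)} = 48 \left(-3463\right) - 7 = -166224 - 7 = -166231$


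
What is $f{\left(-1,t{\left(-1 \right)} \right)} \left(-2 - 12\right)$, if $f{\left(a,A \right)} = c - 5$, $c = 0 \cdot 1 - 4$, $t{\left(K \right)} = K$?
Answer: $126$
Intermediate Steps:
$c = -4$ ($c = 0 - 4 = -4$)
$f{\left(a,A \right)} = -9$ ($f{\left(a,A \right)} = -4 - 5 = -9$)
$f{\left(-1,t{\left(-1 \right)} \right)} \left(-2 - 12\right) = - 9 \left(-2 - 12\right) = \left(-9\right) \left(-14\right) = 126$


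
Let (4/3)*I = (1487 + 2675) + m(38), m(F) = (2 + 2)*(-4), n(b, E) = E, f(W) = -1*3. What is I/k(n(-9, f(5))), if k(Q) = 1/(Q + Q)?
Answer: -18657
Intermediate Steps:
f(W) = -3
m(F) = -16 (m(F) = 4*(-4) = -16)
I = 6219/2 (I = 3*((1487 + 2675) - 16)/4 = 3*(4162 - 16)/4 = (¾)*4146 = 6219/2 ≈ 3109.5)
k(Q) = 1/(2*Q)
I/k(n(-9, f(5))) = 6219/(2*(((½)/(-3)))) = 6219/(2*(((½)*(-⅓)))) = 6219/(2*(-⅙)) = (6219/2)*(-6) = -18657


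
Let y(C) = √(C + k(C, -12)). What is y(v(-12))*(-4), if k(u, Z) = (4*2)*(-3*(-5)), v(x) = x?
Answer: -24*√3 ≈ -41.569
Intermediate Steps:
k(u, Z) = 120 (k(u, Z) = 8*15 = 120)
y(C) = √(120 + C) (y(C) = √(C + 120) = √(120 + C))
y(v(-12))*(-4) = √(120 - 12)*(-4) = √108*(-4) = (6*√3)*(-4) = -24*√3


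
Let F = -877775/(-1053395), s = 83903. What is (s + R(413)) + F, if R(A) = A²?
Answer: 53612082043/210679 ≈ 2.5447e+5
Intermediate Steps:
F = 175555/210679 (F = -877775*(-1/1053395) = 175555/210679 ≈ 0.83328)
(s + R(413)) + F = (83903 + 413²) + 175555/210679 = (83903 + 170569) + 175555/210679 = 254472 + 175555/210679 = 53612082043/210679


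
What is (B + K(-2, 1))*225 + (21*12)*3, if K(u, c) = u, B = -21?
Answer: -4419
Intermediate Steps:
(B + K(-2, 1))*225 + (21*12)*3 = (-21 - 2)*225 + (21*12)*3 = -23*225 + 252*3 = -5175 + 756 = -4419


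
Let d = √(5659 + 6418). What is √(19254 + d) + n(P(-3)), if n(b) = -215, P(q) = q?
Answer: -215 + √(19254 + √12077) ≈ -75.846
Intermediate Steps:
d = √12077 ≈ 109.90
√(19254 + d) + n(P(-3)) = √(19254 + √12077) - 215 = -215 + √(19254 + √12077)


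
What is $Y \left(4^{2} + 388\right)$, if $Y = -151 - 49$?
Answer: $-80800$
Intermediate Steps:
$Y = -200$ ($Y = -151 - 49 = -200$)
$Y \left(4^{2} + 388\right) = - 200 \left(4^{2} + 388\right) = - 200 \left(16 + 388\right) = \left(-200\right) 404 = -80800$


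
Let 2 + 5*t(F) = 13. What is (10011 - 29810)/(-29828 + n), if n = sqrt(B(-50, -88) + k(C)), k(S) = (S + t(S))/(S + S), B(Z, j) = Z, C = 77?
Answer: 5167440005/7784959293 + 19799*I*sqrt(15155)/15569918586 ≈ 0.66377 + 0.00015654*I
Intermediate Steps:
t(F) = 11/5 (t(F) = -2/5 + (1/5)*13 = -2/5 + 13/5 = 11/5)
k(S) = (11/5 + S)/(2*S) (k(S) = (S + 11/5)/(S + S) = (11/5 + S)/((2*S)) = (11/5 + S)*(1/(2*S)) = (11/5 + S)/(2*S))
n = 2*I*sqrt(15155)/35 (n = sqrt(-50 + (1/10)*(11 + 5*77)/77) = sqrt(-50 + (1/10)*(1/77)*(11 + 385)) = sqrt(-50 + (1/10)*(1/77)*396) = sqrt(-50 + 18/35) = sqrt(-1732/35) = 2*I*sqrt(15155)/35 ≈ 7.0346*I)
(10011 - 29810)/(-29828 + n) = (10011 - 29810)/(-29828 + 2*I*sqrt(15155)/35) = -19799/(-29828 + 2*I*sqrt(15155)/35)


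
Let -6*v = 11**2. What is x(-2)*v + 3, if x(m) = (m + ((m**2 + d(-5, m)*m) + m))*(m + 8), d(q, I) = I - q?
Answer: 729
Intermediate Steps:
x(m) = (8 + m)*(m**2 + 2*m + m*(5 + m)) (x(m) = (m + ((m**2 + (m - 1*(-5))*m) + m))*(m + 8) = (m + ((m**2 + (m + 5)*m) + m))*(8 + m) = (m + ((m**2 + (5 + m)*m) + m))*(8 + m) = (m + ((m**2 + m*(5 + m)) + m))*(8 + m) = (m + (m + m**2 + m*(5 + m)))*(8 + m) = (m**2 + 2*m + m*(5 + m))*(8 + m) = (8 + m)*(m**2 + 2*m + m*(5 + m)))
v = -121/6 (v = -1/6*11**2 = -1/6*121 = -121/6 ≈ -20.167)
x(-2)*v + 3 = -2*(56 + 2*(-2)**2 + 23*(-2))*(-121/6) + 3 = -2*(56 + 2*4 - 46)*(-121/6) + 3 = -2*(56 + 8 - 46)*(-121/6) + 3 = -2*18*(-121/6) + 3 = -36*(-121/6) + 3 = 726 + 3 = 729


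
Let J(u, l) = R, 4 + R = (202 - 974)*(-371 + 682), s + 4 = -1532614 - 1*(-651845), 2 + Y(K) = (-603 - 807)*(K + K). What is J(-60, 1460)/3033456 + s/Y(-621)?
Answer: -64421803717/110671723946 ≈ -0.58210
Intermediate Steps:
Y(K) = -2 - 2820*K (Y(K) = -2 + (-603 - 807)*(K + K) = -2 - 2820*K)
s = -880773 (s = -4 + (-1532614 - 1*(-651845)) = -4 + (-1532614 + 651845) = -4 - 880769 = -880773)
R = -240096 (R = -4 + (202 - 974)*(-371 + 682) = -4 - 772*311 = -4 - 240092 = -240096)
J(u, l) = -240096
J(-60, 1460)/3033456 + s/Y(-621) = -240096/3033456 - 880773/(-2 - 2820*(-621)) = -240096*1/3033456 - 880773/(-2 + 1751220) = -5002/63197 - 880773/1751218 = -64421803717/110671723946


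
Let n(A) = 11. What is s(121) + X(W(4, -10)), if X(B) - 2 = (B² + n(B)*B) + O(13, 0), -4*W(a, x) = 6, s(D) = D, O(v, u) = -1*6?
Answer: 411/4 ≈ 102.75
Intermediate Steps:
O(v, u) = -6
W(a, x) = -3/2 (W(a, x) = -¼*6 = -3/2)
X(B) = -4 + B² + 11*B (X(B) = 2 + ((B² + 11*B) - 6) = 2 + (-6 + B² + 11*B) = -4 + B² + 11*B)
s(121) + X(W(4, -10)) = 121 + (-4 + (-3/2)² + 11*(-3/2)) = 121 + (-4 + 9/4 - 33/2) = 121 - 73/4 = 411/4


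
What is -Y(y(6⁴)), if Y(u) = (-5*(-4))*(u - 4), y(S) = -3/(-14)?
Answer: 530/7 ≈ 75.714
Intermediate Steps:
y(S) = 3/14 (y(S) = -3*(-1/14) = 3/14)
Y(u) = -80 + 20*u (Y(u) = 20*(-4 + u) = -80 + 20*u)
-Y(y(6⁴)) = -(-80 + 20*(3/14)) = -(-80 + 30/7) = -1*(-530/7) = 530/7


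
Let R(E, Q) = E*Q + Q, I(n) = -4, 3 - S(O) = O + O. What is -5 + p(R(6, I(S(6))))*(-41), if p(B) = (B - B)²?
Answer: -5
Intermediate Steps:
S(O) = 3 - 2*O (S(O) = 3 - (O + O) = 3 - 2*O)
R(E, Q) = Q + E*Q
p(B) = 0 (p(B) = 0² = 0)
-5 + p(R(6, I(S(6))))*(-41) = -5 + 0*(-41) = -5 + 0 = -5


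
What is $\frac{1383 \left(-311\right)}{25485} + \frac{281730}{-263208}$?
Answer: $- \frac{6688281753}{372658660} \approx -17.947$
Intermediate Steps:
$\frac{1383 \left(-311\right)}{25485} + \frac{281730}{-263208} = \left(-430113\right) \frac{1}{25485} + 281730 \left(- \frac{1}{263208}\right) = - \frac{143371}{8495} - \frac{46955}{43868} = - \frac{6688281753}{372658660}$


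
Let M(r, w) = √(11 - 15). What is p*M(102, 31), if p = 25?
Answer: 50*I ≈ 50.0*I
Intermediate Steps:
M(r, w) = 2*I (M(r, w) = √(-4) = 2*I)
p*M(102, 31) = 25*(2*I) = 50*I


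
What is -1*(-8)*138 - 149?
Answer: 955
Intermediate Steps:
-1*(-8)*138 - 149 = 8*138 - 149 = 1104 - 149 = 955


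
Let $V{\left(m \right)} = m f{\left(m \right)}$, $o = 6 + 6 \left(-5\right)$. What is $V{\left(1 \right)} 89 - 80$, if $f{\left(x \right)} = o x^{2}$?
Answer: $-2216$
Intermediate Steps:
$o = -24$ ($o = 6 - 30 = -24$)
$f{\left(x \right)} = - 24 x^{2}$
$V{\left(m \right)} = - 24 m^{3}$ ($V{\left(m \right)} = m \left(- 24 m^{2}\right) = - 24 m^{3}$)
$V{\left(1 \right)} 89 - 80 = - 24 \cdot 1^{3} \cdot 89 - 80 = \left(-24\right) 1 \cdot 89 - 80 = \left(-24\right) 89 - 80 = -2136 - 80 = -2216$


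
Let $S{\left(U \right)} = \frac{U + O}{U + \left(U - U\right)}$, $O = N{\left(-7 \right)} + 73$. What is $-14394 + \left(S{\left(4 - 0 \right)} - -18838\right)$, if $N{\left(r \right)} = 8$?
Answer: $\frac{17861}{4} \approx 4465.3$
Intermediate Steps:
$O = 81$ ($O = 8 + 73 = 81$)
$S{\left(U \right)} = \frac{81 + U}{U}$ ($S{\left(U \right)} = \frac{U + 81}{U + \left(U - U\right)} = \frac{81 + U}{U + 0} = \frac{81 + U}{U}$)
$-14394 + \left(S{\left(4 - 0 \right)} - -18838\right) = -14394 + \left(\frac{81 + \left(4 - 0\right)}{4 - 0} - -18838\right) = -14394 + \left(\frac{81 + \left(4 + 0\right)}{4 + 0} + 18838\right) = -14394 + \left(\frac{81 + 4}{4} + 18838\right) = -14394 + \left(\frac{1}{4} \cdot 85 + 18838\right) = -14394 + \left(\frac{85}{4} + 18838\right) = -14394 + \frac{75437}{4} = \frac{17861}{4}$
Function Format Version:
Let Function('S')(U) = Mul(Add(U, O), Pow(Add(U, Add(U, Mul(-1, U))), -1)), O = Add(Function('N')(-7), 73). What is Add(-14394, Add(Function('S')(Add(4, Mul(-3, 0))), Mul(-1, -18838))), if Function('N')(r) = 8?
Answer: Rational(17861, 4) ≈ 4465.3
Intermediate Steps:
O = 81 (O = Add(8, 73) = 81)
Function('S')(U) = Mul(Pow(U, -1), Add(81, U)) (Function('S')(U) = Mul(Add(U, 81), Pow(Add(U, Add(U, Mul(-1, U))), -1)) = Mul(Add(81, U), Pow(Add(U, 0), -1)) = Mul(Add(81, U), Pow(U, -1)) = Mul(Pow(U, -1), Add(81, U)))
Add(-14394, Add(Function('S')(Add(4, Mul(-3, 0))), Mul(-1, -18838))) = Add(-14394, Add(Mul(Pow(Add(4, Mul(-3, 0)), -1), Add(81, Add(4, Mul(-3, 0)))), Mul(-1, -18838))) = Add(-14394, Add(Mul(Pow(Add(4, 0), -1), Add(81, Add(4, 0))), 18838)) = Add(-14394, Add(Mul(Pow(4, -1), Add(81, 4)), 18838)) = Add(-14394, Add(Mul(Rational(1, 4), 85), 18838)) = Add(-14394, Add(Rational(85, 4), 18838)) = Add(-14394, Rational(75437, 4)) = Rational(17861, 4)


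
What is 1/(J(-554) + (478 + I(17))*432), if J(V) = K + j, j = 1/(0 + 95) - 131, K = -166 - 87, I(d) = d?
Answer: 95/20278321 ≈ 4.6848e-6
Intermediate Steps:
K = -253
j = -12444/95 (j = 1/95 - 131 = -12444/95 ≈ -130.99)
J(V) = -36479/95 (J(V) = -253 - 12444/95 = -36479/95)
1/(J(-554) + (478 + I(17))*432) = 1/(-36479/95 + (478 + 17)*432) = 1/(-36479/95 + 495*432) = 1/(-36479/95 + 213840) = 1/(20278321/95) = 95/20278321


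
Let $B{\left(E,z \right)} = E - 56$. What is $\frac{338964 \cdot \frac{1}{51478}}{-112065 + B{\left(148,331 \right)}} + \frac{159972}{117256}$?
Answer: $\frac{115257779173323}{84485089299758} \approx 1.3642$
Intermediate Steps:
$B{\left(E,z \right)} = -56 + E$
$\frac{338964 \cdot \frac{1}{51478}}{-112065 + B{\left(148,331 \right)}} + \frac{159972}{117256} = \frac{338964 \cdot \frac{1}{51478}}{-112065 + \left(-56 + 148\right)} + \frac{159972}{117256} = \frac{338964 \cdot \frac{1}{51478}}{-112065 + 92} + 159972 \cdot \frac{1}{117256} = \frac{169482}{25739 \left(-111973\right)} + \frac{39993}{29314} = \frac{169482}{25739} \left(- \frac{1}{111973}\right) + \frac{39993}{29314} = - \frac{169482}{2882073047} + \frac{39993}{29314} = \frac{115257779173323}{84485089299758}$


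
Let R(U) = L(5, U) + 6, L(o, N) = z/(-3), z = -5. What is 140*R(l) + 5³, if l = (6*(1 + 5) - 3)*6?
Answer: 3595/3 ≈ 1198.3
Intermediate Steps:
L(o, N) = 5/3 (L(o, N) = -5/(-3) = -5*(-⅓) = 5/3)
l = 198 (l = (6*6 - 3)*6 = (36 - 3)*6 = 33*6 = 198)
R(U) = 23/3 (R(U) = 5/3 + 6 = 23/3)
140*R(l) + 5³ = 140*(23/3) + 5³ = 3220/3 + 125 = 3595/3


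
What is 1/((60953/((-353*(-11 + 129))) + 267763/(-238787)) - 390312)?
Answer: -9946433698/3882238137717789 ≈ -2.5620e-6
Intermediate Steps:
1/((60953/((-353*(-11 + 129))) + 267763/(-238787)) - 390312) = 1/((60953/((-353*118)) + 267763*(-1/238787)) - 390312) = 1/((60953/(-41654) - 267763/238787) - 390312) = 1/((60953*(-1/41654) - 267763/238787) - 390312) = 1/((-60953/41654 - 267763/238787) - 390312) = 1/(-25708184013/9946433698 - 390312) = 1/(-3882238137717789/9946433698) = -9946433698/3882238137717789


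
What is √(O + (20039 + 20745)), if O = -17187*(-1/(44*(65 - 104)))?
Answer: √3335148817/286 ≈ 201.93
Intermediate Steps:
O = -5729/572 (O = -17187/((-44*(-39))) = -17187/1716 = -17187*1/1716 = -5729/572 ≈ -10.016)
√(O + (20039 + 20745)) = √(-5729/572 + (20039 + 20745)) = √(-5729/572 + 40784) = √(23322719/572) = √3335148817/286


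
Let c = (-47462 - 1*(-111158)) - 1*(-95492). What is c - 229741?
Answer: -70553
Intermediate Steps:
c = 159188 (c = (-47462 + 111158) + 95492 = 63696 + 95492 = 159188)
c - 229741 = 159188 - 229741 = -70553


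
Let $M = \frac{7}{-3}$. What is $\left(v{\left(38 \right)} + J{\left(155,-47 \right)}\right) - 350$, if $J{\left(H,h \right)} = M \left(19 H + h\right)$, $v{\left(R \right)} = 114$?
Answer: $-6998$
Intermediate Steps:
$M = - \frac{7}{3}$ ($M = 7 \left(- \frac{1}{3}\right) = - \frac{7}{3} \approx -2.3333$)
$J{\left(H,h \right)} = - \frac{133 H}{3} - \frac{7 h}{3}$ ($J{\left(H,h \right)} = - \frac{7 \left(19 H + h\right)}{3} = - \frac{7 \left(h + 19 H\right)}{3} = - \frac{133 H}{3} - \frac{7 h}{3}$)
$\left(v{\left(38 \right)} + J{\left(155,-47 \right)}\right) - 350 = \left(114 - 6762\right) - 350 = -6648 - 350 = -6998$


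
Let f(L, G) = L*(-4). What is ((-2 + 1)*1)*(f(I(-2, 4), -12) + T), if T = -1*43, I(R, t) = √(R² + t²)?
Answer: 43 + 8*√5 ≈ 60.889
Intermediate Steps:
f(L, G) = -4*L
T = -43
((-2 + 1)*1)*(f(I(-2, 4), -12) + T) = ((-2 + 1)*1)*(-4*√((-2)² + 4²) - 43) = (-1*1)*(-4*√(4 + 16) - 43) = -(-8*√5 - 43) = -(-43 - 8*√5) = 43 + 8*√5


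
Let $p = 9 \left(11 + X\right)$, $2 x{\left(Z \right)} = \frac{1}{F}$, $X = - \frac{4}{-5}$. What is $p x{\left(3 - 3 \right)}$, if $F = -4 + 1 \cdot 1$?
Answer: $- \frac{177}{10} \approx -17.7$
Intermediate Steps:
$X = \frac{4}{5}$ ($X = \left(-4\right) \left(- \frac{1}{5}\right) = \frac{4}{5} \approx 0.8$)
$F = -3$ ($F = -4 + 1 = -3$)
$x{\left(Z \right)} = - \frac{1}{6}$ ($x{\left(Z \right)} = \frac{1}{2 \left(-3\right)} = \frac{1}{2} \left(- \frac{1}{3}\right) = - \frac{1}{6}$)
$p = \frac{531}{5}$ ($p = 9 \left(11 + \frac{4}{5}\right) = 9 \cdot \frac{59}{5} = \frac{531}{5} \approx 106.2$)
$p x{\left(3 - 3 \right)} = \frac{531}{5} \left(- \frac{1}{6}\right) = - \frac{177}{10}$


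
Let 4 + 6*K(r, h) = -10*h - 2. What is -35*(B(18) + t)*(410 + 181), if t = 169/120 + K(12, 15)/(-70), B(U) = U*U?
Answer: -53910035/8 ≈ -6.7388e+6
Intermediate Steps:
B(U) = U²
K(r, h) = -1 - 5*h/3 (K(r, h) = -⅔ + (-10*h - 2)/6 = -⅔ + (-2 - 10*h)/6 = -⅔ + (-⅓ - 5*h/3) = -1 - 5*h/3)
t = 299/168 (t = 169/120 + (-1 - 5/3*15)/(-70) = 169*(1/120) + (-1 - 25)*(-1/70) = 169/120 - 26*(-1/70) = 169/120 + 13/35 = 299/168 ≈ 1.7798)
-35*(B(18) + t)*(410 + 181) = -35*(18² + 299/168)*(410 + 181) = -35*(324 + 299/168)*591 = -273655*591/24 = -35*10782007/56 = -53910035/8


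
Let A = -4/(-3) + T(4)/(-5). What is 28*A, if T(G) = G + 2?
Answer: 56/15 ≈ 3.7333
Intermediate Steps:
T(G) = 2 + G
A = 2/15 (A = -4/(-3) + (2 + 4)/(-5) = -4*(-1/3) + 6*(-1/5) = 4/3 - 6/5 = 2/15 ≈ 0.13333)
28*A = 28*(2/15) = 56/15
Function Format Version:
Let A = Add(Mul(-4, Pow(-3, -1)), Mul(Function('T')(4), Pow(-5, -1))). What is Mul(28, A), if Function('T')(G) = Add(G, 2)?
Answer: Rational(56, 15) ≈ 3.7333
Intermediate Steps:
Function('T')(G) = Add(2, G)
A = Rational(2, 15) (A = Add(Mul(-4, Pow(-3, -1)), Mul(Add(2, 4), Pow(-5, -1))) = Add(Mul(-4, Rational(-1, 3)), Mul(6, Rational(-1, 5))) = Add(Rational(4, 3), Rational(-6, 5)) = Rational(2, 15) ≈ 0.13333)
Mul(28, A) = Mul(28, Rational(2, 15)) = Rational(56, 15)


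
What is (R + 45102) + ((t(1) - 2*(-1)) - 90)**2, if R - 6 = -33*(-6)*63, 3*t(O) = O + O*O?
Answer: 586882/9 ≈ 65209.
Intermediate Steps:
t(O) = O/3 + O**2/3 (t(O) = (O + O*O)/3 = (O + O**2)/3 = O/3 + O**2/3)
R = 12480 (R = 6 - 33*(-6)*63 = 6 + 198*63 = 6 + 12474 = 12480)
(R + 45102) + ((t(1) - 2*(-1)) - 90)**2 = (12480 + 45102) + (((1/3)*1*(1 + 1) - 2*(-1)) - 90)**2 = 57582 + (((1/3)*1*2 + 2) - 90)**2 = 57582 + ((2/3 + 2) - 90)**2 = 57582 + (8/3 - 90)**2 = 57582 + (-262/3)**2 = 57582 + 68644/9 = 586882/9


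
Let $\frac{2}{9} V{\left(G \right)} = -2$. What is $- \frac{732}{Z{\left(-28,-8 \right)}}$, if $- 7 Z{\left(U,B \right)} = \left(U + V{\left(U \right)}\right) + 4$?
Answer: $- \frac{1708}{11} \approx -155.27$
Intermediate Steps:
$V{\left(G \right)} = -9$ ($V{\left(G \right)} = \frac{9}{2} \left(-2\right) = -9$)
$Z{\left(U,B \right)} = \frac{5}{7} - \frac{U}{7}$ ($Z{\left(U,B \right)} = - \frac{\left(U - 9\right) + 4}{7} = - \frac{\left(-9 + U\right) + 4}{7} = - \frac{-5 + U}{7} = \frac{5}{7} - \frac{U}{7}$)
$- \frac{732}{Z{\left(-28,-8 \right)}} = - \frac{732}{\frac{5}{7} - -4} = - \frac{732}{\frac{5}{7} + 4} = - \frac{732}{\frac{33}{7}} = \left(-732\right) \frac{7}{33} = - \frac{1708}{11}$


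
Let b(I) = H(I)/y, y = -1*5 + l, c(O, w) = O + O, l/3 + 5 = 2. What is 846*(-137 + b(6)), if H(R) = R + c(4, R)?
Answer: -116748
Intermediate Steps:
l = -9 (l = -15 + 3*2 = -15 + 6 = -9)
c(O, w) = 2*O
y = -14 (y = -1*5 - 9 = -5 - 9 = -14)
H(R) = 8 + R (H(R) = R + 2*4 = R + 8 = 8 + R)
b(I) = -4/7 - I/14 (b(I) = (8 + I)/(-14) = (8 + I)*(-1/14) = -4/7 - I/14)
846*(-137 + b(6)) = 846*(-137 + (-4/7 - 1/14*6)) = 846*(-137 + (-4/7 - 3/7)) = 846*(-137 - 1) = 846*(-138) = -116748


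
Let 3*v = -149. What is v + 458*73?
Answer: 100153/3 ≈ 33384.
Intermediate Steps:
v = -149/3 (v = (⅓)*(-149) = -149/3 ≈ -49.667)
v + 458*73 = -149/3 + 458*73 = -149/3 + 33434 = 100153/3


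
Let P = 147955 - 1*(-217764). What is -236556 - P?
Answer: -602275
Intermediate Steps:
P = 365719 (P = 147955 + 217764 = 365719)
-236556 - P = -236556 - 1*365719 = -236556 - 365719 = -602275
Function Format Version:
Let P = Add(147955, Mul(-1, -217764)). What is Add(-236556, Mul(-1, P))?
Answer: -602275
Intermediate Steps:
P = 365719 (P = Add(147955, 217764) = 365719)
Add(-236556, Mul(-1, P)) = Add(-236556, Mul(-1, 365719)) = Add(-236556, -365719) = -602275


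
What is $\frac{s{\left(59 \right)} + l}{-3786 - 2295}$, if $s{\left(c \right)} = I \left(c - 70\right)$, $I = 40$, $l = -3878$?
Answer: $\frac{4318}{6081} \approx 0.71008$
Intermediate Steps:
$s{\left(c \right)} = -2800 + 40 c$ ($s{\left(c \right)} = 40 \left(c - 70\right) = 40 \left(-70 + c\right) = -2800 + 40 c$)
$\frac{s{\left(59 \right)} + l}{-3786 - 2295} = \frac{\left(-2800 + 40 \cdot 59\right) - 3878}{-3786 - 2295} = \frac{\left(-2800 + 2360\right) - 3878}{-6081} = \left(-440 - 3878\right) \left(- \frac{1}{6081}\right) = \left(-4318\right) \left(- \frac{1}{6081}\right) = \frac{4318}{6081}$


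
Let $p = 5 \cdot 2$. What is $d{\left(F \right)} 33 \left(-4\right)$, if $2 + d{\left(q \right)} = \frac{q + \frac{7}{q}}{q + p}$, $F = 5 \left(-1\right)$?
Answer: $\frac{10824}{25} \approx 432.96$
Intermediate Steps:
$F = -5$
$p = 10$
$d{\left(q \right)} = -2 + \frac{q + \frac{7}{q}}{10 + q}$ ($d{\left(q \right)} = -2 + \frac{q + \frac{7}{q}}{q + 10} = -2 + \frac{q + \frac{7}{q}}{10 + q}$)
$d{\left(F \right)} 33 \left(-4\right) = \frac{7 - \left(-5\right)^{2} - -100}{\left(-5\right) \left(10 - 5\right)} 33 \left(-4\right) = - \frac{7 - 25 + 100}{5 \cdot 5} \cdot 33 \left(-4\right) = \left(- \frac{1}{5}\right) \frac{1}{5} \left(7 - 25 + 100\right) 33 \left(-4\right) = \left(- \frac{1}{5}\right) \frac{1}{5} \cdot 82 \cdot 33 \left(-4\right) = \left(- \frac{82}{25}\right) 33 \left(-4\right) = \left(- \frac{2706}{25}\right) \left(-4\right) = \frac{10824}{25}$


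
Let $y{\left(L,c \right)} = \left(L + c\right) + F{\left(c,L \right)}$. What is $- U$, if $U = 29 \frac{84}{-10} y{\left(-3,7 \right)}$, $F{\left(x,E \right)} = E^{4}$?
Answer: $20706$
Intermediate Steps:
$y{\left(L,c \right)} = L + c + L^{4}$ ($y{\left(L,c \right)} = \left(L + c\right) + L^{4} = L + c + L^{4}$)
$U = -20706$ ($U = 29 \frac{84}{-10} \left(-3 + 7 + \left(-3\right)^{4}\right) = 29 \cdot 84 \left(- \frac{1}{10}\right) \left(-3 + 7 + 81\right) = 29 \left(- \frac{42}{5}\right) 85 = \left(- \frac{1218}{5}\right) 85 = -20706$)
$- U = \left(-1\right) \left(-20706\right) = 20706$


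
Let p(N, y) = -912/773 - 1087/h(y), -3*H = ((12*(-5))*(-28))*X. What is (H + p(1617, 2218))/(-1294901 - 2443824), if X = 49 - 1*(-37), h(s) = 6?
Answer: 224211803/17340206550 ≈ 0.012930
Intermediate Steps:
X = 86 (X = 49 + 37 = 86)
H = -48160 (H = -(12*(-5))*(-28)*86/3 = -(-60*(-28))*86/3 = -560*86 = -1/3*144480 = -48160)
p(N, y) = -845723/4638 (p(N, y) = -912/773 - 1087/6 = -845723/4638)
(H + p(1617, 2218))/(-1294901 - 2443824) = (-48160 - 845723/4638)/(-1294901 - 2443824) = -224211803/4638/(-3738725) = -224211803/4638*(-1/3738725) = 224211803/17340206550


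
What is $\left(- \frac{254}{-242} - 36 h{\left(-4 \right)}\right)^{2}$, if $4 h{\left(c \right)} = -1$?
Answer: $\frac{1478656}{14641} \approx 100.99$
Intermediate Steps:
$h{\left(c \right)} = - \frac{1}{4}$ ($h{\left(c \right)} = \frac{1}{4} \left(-1\right) = - \frac{1}{4}$)
$\left(- \frac{254}{-242} - 36 h{\left(-4 \right)}\right)^{2} = \left(- \frac{254}{-242} - -9\right)^{2} = \left(\left(-254\right) \left(- \frac{1}{242}\right) + 9\right)^{2} = \left(\frac{127}{121} + 9\right)^{2} = \left(\frac{1216}{121}\right)^{2} = \frac{1478656}{14641}$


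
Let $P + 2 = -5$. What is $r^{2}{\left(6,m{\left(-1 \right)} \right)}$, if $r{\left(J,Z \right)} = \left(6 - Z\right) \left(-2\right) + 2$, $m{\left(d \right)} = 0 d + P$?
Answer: $576$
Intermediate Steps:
$P = -7$ ($P = -2 - 5 = -7$)
$m{\left(d \right)} = -7$ ($m{\left(d \right)} = 0 d - 7 = 0 - 7 = -7$)
$r{\left(J,Z \right)} = -10 + 2 Z$ ($r{\left(J,Z \right)} = \left(-12 + 2 Z\right) + 2 = -10 + 2 Z$)
$r^{2}{\left(6,m{\left(-1 \right)} \right)} = \left(-10 + 2 \left(-7\right)\right)^{2} = \left(-10 - 14\right)^{2} = \left(-24\right)^{2} = 576$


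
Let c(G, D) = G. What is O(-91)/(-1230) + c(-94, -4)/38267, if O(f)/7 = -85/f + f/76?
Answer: -14849451/15501196360 ≈ -0.00095795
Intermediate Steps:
O(f) = -595/f + 7*f/76 (O(f) = 7*(-85/f + f/76) = -595/f + 7*f/76)
O(-91)/(-1230) + c(-94, -4)/38267 = (-595/(-91) + (7/76)*(-91))/(-1230) - 94/38267 = (-595*(-1/91) - 637/76)*(-1/1230) - 94*1/38267 = (85/13 - 637/76)*(-1/1230) - 94/38267 = -1821/988*(-1/1230) - 94/38267 = 607/405080 - 94/38267 = -14849451/15501196360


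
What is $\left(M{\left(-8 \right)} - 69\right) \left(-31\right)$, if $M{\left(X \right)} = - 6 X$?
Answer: $651$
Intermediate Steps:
$\left(M{\left(-8 \right)} - 69\right) \left(-31\right) = \left(\left(-6\right) \left(-8\right) - 69\right) \left(-31\right) = \left(48 - 69\right) \left(-31\right) = \left(-21\right) \left(-31\right) = 651$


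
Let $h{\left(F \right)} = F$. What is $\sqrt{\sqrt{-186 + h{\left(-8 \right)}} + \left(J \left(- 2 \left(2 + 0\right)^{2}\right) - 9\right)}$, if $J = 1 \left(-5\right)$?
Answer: $\sqrt{31 + i \sqrt{194}} \approx 5.7002 + 1.2217 i$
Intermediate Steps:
$J = -5$
$\sqrt{\sqrt{-186 + h{\left(-8 \right)}} + \left(J \left(- 2 \left(2 + 0\right)^{2}\right) - 9\right)} = \sqrt{\sqrt{-186 - 8} - \left(9 + 5 \left(- 2 \left(2 + 0\right)^{2}\right)\right)} = \sqrt{\sqrt{-194} - \left(9 + 5 \left(- 2 \cdot 2^{2}\right)\right)} = \sqrt{i \sqrt{194} - \left(9 + 5 \left(\left(-2\right) 4\right)\right)} = \sqrt{i \sqrt{194} - -31} = \sqrt{i \sqrt{194} + \left(40 - 9\right)} = \sqrt{i \sqrt{194} + 31} = \sqrt{31 + i \sqrt{194}}$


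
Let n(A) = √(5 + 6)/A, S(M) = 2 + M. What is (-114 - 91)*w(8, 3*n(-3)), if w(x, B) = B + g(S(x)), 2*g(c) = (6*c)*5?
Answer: -30750 + 205*√11 ≈ -30070.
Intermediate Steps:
n(A) = √11/A
g(c) = 15*c (g(c) = ((6*c)*5)/2 = (30*c)/2 = 15*c)
w(x, B) = 30 + B + 15*x (w(x, B) = B + 15*(2 + x) = B + (30 + 15*x) = 30 + B + 15*x)
(-114 - 91)*w(8, 3*n(-3)) = (-114 - 91)*(30 + 3*(√11/(-3)) + 15*8) = -205*(30 + 3*(√11*(-⅓)) + 120) = -205*(30 + 3*(-√11/3) + 120) = -205*(30 - √11 + 120) = -205*(150 - √11) = -30750 + 205*√11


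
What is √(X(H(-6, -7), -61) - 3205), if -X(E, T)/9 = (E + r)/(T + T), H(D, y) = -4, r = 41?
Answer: 7*I*√972706/122 ≈ 56.589*I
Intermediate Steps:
X(E, T) = -9*(41 + E)/(2*T) (X(E, T) = -9*(E + 41)/(T + T) = -9*(41 + E)/(2*T))
√(X(H(-6, -7), -61) - 3205) = √((9/2)*(-41 - 1*(-4))/(-61) - 3205) = √((9/2)*(-1/61)*(-41 + 4) - 3205) = √((9/2)*(-1/61)*(-37) - 3205) = √(333/122 - 3205) = √(-390677/122) = 7*I*√972706/122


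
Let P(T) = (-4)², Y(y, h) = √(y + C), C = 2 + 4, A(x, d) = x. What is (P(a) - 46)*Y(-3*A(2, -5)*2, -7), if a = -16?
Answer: -30*I*√6 ≈ -73.485*I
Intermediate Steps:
C = 6
Y(y, h) = √(6 + y) (Y(y, h) = √(y + 6) = √(6 + y))
P(T) = 16
(P(a) - 46)*Y(-3*A(2, -5)*2, -7) = (16 - 46)*√(6 - 3*2*2) = -30*√(6 - 6*2) = -30*√(6 - 12) = -30*I*√6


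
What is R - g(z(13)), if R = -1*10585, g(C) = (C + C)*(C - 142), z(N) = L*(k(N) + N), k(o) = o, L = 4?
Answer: -2681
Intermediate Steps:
z(N) = 8*N (z(N) = 4*(N + N) = 4*(2*N) = 8*N)
g(C) = 2*C*(-142 + C) (g(C) = (2*C)*(-142 + C) = 2*C*(-142 + C))
R = -10585
R - g(z(13)) = -10585 - 2*8*13*(-142 + 8*13) = -10585 - 2*104*(-142 + 104) = -10585 - 2*104*(-38) = -10585 - 1*(-7904) = -10585 + 7904 = -2681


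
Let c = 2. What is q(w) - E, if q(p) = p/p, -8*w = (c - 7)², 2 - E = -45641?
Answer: -45642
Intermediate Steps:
E = 45643 (E = 2 - 1*(-45641) = 2 + 45641 = 45643)
w = -25/8 (w = -(2 - 7)²/8 = -⅛*(-5)² = -⅛*25 = -25/8 ≈ -3.1250)
q(p) = 1
q(w) - E = 1 - 1*45643 = 1 - 45643 = -45642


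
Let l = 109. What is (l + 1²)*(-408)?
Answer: -44880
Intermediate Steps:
(l + 1²)*(-408) = (109 + 1²)*(-408) = (109 + 1)*(-408) = 110*(-408) = -44880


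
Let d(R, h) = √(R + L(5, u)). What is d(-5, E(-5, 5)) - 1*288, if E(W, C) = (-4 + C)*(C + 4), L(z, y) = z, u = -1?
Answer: -288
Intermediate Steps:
E(W, C) = (-4 + C)*(4 + C)
d(R, h) = √(5 + R) (d(R, h) = √(R + 5) = √(5 + R))
d(-5, E(-5, 5)) - 1*288 = √(5 - 5) - 1*288 = √0 - 288 = 0 - 288 = -288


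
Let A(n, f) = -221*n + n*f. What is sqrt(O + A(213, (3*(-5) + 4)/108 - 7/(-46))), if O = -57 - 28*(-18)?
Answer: I*sqrt(887741419)/138 ≈ 215.91*I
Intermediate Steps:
A(n, f) = -221*n + f*n
O = 447 (O = -57 + 504 = 447)
sqrt(O + A(213, (3*(-5) + 4)/108 - 7/(-46))) = sqrt(447 + 213*(-221 + ((3*(-5) + 4)/108 - 7/(-46)))) = sqrt(447 + 213*(-221 + ((-15 + 4)*(1/108) - 7*(-1/46)))) = sqrt(447 + 213*(-221 + (-11*1/108 + 7/46))) = sqrt(447 + 213*(-221 + (-11/108 + 7/46))) = sqrt(447 + 213*(-221 + 125/2484)) = sqrt(447 + 213*(-548839/2484)) = sqrt(447 - 38967569/828) = sqrt(-38597453/828) = I*sqrt(887741419)/138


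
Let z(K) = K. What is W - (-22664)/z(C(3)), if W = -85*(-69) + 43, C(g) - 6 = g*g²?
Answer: 217628/33 ≈ 6594.8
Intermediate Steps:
C(g) = 6 + g³ (C(g) = 6 + g*g² = 6 + g³)
W = 5908 (W = 5865 + 43 = 5908)
W - (-22664)/z(C(3)) = 5908 - (-22664)/(6 + 3³) = 5908 - (-22664)/(6 + 27) = 5908 - (-22664)/33 = 5908 - 1*(-22664/33) = 5908 + 22664/33 = 217628/33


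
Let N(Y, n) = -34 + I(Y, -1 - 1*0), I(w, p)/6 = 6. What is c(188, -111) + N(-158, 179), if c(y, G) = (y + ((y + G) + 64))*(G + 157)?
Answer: 15136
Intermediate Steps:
c(y, G) = (157 + G)*(64 + G + 2*y) (c(y, G) = (y + ((G + y) + 64))*(157 + G) = (y + (64 + G + y))*(157 + G) = (64 + G + 2*y)*(157 + G) = (157 + G)*(64 + G + 2*y))
I(w, p) = 36 (I(w, p) = 6*6 = 36)
N(Y, n) = 2 (N(Y, n) = -34 + 36 = 2)
c(188, -111) + N(-158, 179) = (10048 + (-111)² + 221*(-111) + 314*188 + 2*(-111)*188) + 2 = (10048 + 12321 - 24531 + 59032 - 41736) + 2 = 15134 + 2 = 15136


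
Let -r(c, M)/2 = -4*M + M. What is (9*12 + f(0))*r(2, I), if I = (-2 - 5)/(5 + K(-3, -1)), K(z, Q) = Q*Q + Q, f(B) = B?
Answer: -4536/5 ≈ -907.20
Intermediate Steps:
K(z, Q) = Q + Q² (K(z, Q) = Q² + Q = Q + Q²)
I = -7/5 (I = (-2 - 5)/(5 - (1 - 1)) = -7/(5 - 1*0) = -7/(5 + 0) = -7/5 ≈ -1.4000)
r(c, M) = 6*M (r(c, M) = -2*(-4*M + M) = -(-6)*M = 6*M)
(9*12 + f(0))*r(2, I) = (9*12 + 0)*(6*(-7/5)) = (108 + 0)*(-42/5) = 108*(-42/5) = -4536/5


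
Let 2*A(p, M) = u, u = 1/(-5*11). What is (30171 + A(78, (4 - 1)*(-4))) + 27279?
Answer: 6319499/110 ≈ 57450.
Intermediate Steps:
u = -1/55 (u = 1/(-55) = -1/55 ≈ -0.018182)
A(p, M) = -1/110 (A(p, M) = (½)*(-1/55) = -1/110)
(30171 + A(78, (4 - 1)*(-4))) + 27279 = (30171 - 1/110) + 27279 = 3318809/110 + 27279 = 6319499/110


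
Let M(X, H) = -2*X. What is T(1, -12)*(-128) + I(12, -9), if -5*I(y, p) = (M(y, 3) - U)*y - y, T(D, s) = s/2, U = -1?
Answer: 4128/5 ≈ 825.60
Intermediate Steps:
T(D, s) = s/2 (T(D, s) = s*(1/2) = s/2)
I(y, p) = y/5 - y*(1 - 2*y)/5 (I(y, p) = -((-2*y - 1*(-1))*y - y)/5 = -((-2*y + 1)*y - y)/5 = -((1 - 2*y)*y - y)/5 = -(y*(1 - 2*y) - y)/5 = -(-y + y*(1 - 2*y))/5 = y/5 - y*(1 - 2*y)/5)
T(1, -12)*(-128) + I(12, -9) = ((1/2)*(-12))*(-128) + (2/5)*12**2 = -6*(-128) + (2/5)*144 = 768 + 288/5 = 4128/5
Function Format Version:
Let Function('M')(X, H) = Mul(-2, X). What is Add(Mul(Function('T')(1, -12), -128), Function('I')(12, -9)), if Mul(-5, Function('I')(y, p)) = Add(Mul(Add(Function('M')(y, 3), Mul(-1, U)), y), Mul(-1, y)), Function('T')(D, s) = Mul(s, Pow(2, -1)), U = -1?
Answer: Rational(4128, 5) ≈ 825.60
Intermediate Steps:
Function('T')(D, s) = Mul(Rational(1, 2), s) (Function('T')(D, s) = Mul(s, Rational(1, 2)) = Mul(Rational(1, 2), s))
Function('I')(y, p) = Add(Mul(Rational(1, 5), y), Mul(Rational(-1, 5), y, Add(1, Mul(-2, y)))) (Function('I')(y, p) = Mul(Rational(-1, 5), Add(Mul(Add(Mul(-2, y), Mul(-1, -1)), y), Mul(-1, y))) = Mul(Rational(-1, 5), Add(Mul(Add(Mul(-2, y), 1), y), Mul(-1, y))) = Mul(Rational(-1, 5), Add(Mul(Add(1, Mul(-2, y)), y), Mul(-1, y))) = Mul(Rational(-1, 5), Add(Mul(y, Add(1, Mul(-2, y))), Mul(-1, y))) = Mul(Rational(-1, 5), Add(Mul(-1, y), Mul(y, Add(1, Mul(-2, y))))) = Add(Mul(Rational(1, 5), y), Mul(Rational(-1, 5), y, Add(1, Mul(-2, y)))))
Add(Mul(Function('T')(1, -12), -128), Function('I')(12, -9)) = Add(Mul(Mul(Rational(1, 2), -12), -128), Mul(Rational(2, 5), Pow(12, 2))) = Add(Mul(-6, -128), Mul(Rational(2, 5), 144)) = Add(768, Rational(288, 5)) = Rational(4128, 5)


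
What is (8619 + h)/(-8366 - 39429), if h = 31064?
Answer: -39683/47795 ≈ -0.83028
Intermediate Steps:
(8619 + h)/(-8366 - 39429) = (8619 + 31064)/(-8366 - 39429) = 39683/(-47795) = 39683*(-1/47795) = -39683/47795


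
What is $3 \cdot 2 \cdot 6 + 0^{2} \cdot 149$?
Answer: $36$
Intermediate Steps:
$3 \cdot 2 \cdot 6 + 0^{2} \cdot 149 = 6 \cdot 6 + 0 \cdot 149 = 36 + 0 = 36$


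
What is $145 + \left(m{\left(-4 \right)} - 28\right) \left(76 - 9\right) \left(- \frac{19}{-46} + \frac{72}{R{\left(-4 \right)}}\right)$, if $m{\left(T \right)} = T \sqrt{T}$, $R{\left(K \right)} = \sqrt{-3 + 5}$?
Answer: $145 - \frac{134 \left(7 + 2 i\right) \left(19 + 1656 \sqrt{2}\right)}{23} \approx -96140.0 - 27510.0 i$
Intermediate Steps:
$R{\left(K \right)} = \sqrt{2}$
$m{\left(T \right)} = T^{\frac{3}{2}}$
$145 + \left(m{\left(-4 \right)} - 28\right) \left(76 - 9\right) \left(- \frac{19}{-46} + \frac{72}{R{\left(-4 \right)}}\right) = 145 + \left(\left(-4\right)^{\frac{3}{2}} - 28\right) \left(76 - 9\right) \left(- \frac{19}{-46} + \frac{72}{\sqrt{2}}\right) = 145 + \left(- 8 i - 28\right) 67 \left(\left(-19\right) \left(- \frac{1}{46}\right) + 72 \frac{\sqrt{2}}{2}\right) = 145 + \left(-28 - 8 i\right) 67 \left(\frac{19}{46} + 36 \sqrt{2}\right) = 145 + \left(-1876 - 536 i\right) \left(\frac{19}{46} + 36 \sqrt{2}\right)$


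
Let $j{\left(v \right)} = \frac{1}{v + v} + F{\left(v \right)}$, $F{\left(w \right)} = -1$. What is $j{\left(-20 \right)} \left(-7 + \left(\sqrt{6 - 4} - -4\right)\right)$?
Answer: $\frac{123}{40} - \frac{41 \sqrt{2}}{40} \approx 1.6254$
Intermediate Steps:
$j{\left(v \right)} = -1 + \frac{1}{2 v}$ ($j{\left(v \right)} = \frac{1}{v + v} - 1 = \frac{1}{2 v} - 1 = -1 + \frac{1}{2 v}$)
$j{\left(-20 \right)} \left(-7 + \left(\sqrt{6 - 4} - -4\right)\right) = \frac{\frac{1}{2} - -20}{-20} \left(-7 + \left(\sqrt{6 - 4} - -4\right)\right) = - \frac{\frac{1}{2} + 20}{20} \left(-7 + \left(\sqrt{2} + 4\right)\right) = \left(- \frac{1}{20}\right) \frac{41}{2} \left(-7 + \left(4 + \sqrt{2}\right)\right) = - \frac{41 \left(-3 + \sqrt{2}\right)}{40} = \frac{123}{40} - \frac{41 \sqrt{2}}{40}$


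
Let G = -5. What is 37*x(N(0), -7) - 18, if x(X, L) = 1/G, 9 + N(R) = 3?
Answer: -127/5 ≈ -25.400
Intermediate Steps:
N(R) = -6 (N(R) = -9 + 3 = -6)
x(X, L) = -1/5 (x(X, L) = 1/(-5) = -1/5)
37*x(N(0), -7) - 18 = 37*(-1/5) - 18 = -37/5 - 18 = -127/5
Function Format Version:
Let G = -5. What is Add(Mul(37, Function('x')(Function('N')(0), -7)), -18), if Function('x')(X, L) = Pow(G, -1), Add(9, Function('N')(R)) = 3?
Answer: Rational(-127, 5) ≈ -25.400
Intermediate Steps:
Function('N')(R) = -6 (Function('N')(R) = Add(-9, 3) = -6)
Function('x')(X, L) = Rational(-1, 5) (Function('x')(X, L) = Pow(-5, -1) = Rational(-1, 5))
Add(Mul(37, Function('x')(Function('N')(0), -7)), -18) = Add(Mul(37, Rational(-1, 5)), -18) = Add(Rational(-37, 5), -18) = Rational(-127, 5)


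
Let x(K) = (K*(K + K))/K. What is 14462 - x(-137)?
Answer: 14736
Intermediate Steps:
x(K) = 2*K (x(K) = (K*(2*K))/K = (2*K**2)/K = 2*K)
14462 - x(-137) = 14462 - 2*(-137) = 14462 - 1*(-274) = 14462 + 274 = 14736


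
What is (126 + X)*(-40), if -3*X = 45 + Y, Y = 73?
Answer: -10400/3 ≈ -3466.7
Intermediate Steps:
X = -118/3 (X = -(45 + 73)/3 = -⅓*118 = -118/3 ≈ -39.333)
(126 + X)*(-40) = (126 - 118/3)*(-40) = (260/3)*(-40) = -10400/3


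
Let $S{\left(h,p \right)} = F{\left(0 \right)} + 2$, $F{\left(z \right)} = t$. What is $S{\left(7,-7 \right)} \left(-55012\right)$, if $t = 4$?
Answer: $-330072$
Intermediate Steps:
$F{\left(z \right)} = 4$
$S{\left(h,p \right)} = 6$ ($S{\left(h,p \right)} = 4 + 2 = 6$)
$S{\left(7,-7 \right)} \left(-55012\right) = 6 \left(-55012\right) = -330072$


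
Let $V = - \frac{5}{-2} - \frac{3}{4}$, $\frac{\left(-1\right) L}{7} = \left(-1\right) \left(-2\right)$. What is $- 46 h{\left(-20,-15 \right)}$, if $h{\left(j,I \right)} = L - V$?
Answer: $\frac{1449}{2} \approx 724.5$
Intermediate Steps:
$L = -14$ ($L = - 7 \left(\left(-1\right) \left(-2\right)\right) = \left(-7\right) 2 = -14$)
$V = \frac{7}{4}$ ($V = \left(-5\right) \left(- \frac{1}{2}\right) - \frac{3}{4} = \frac{5}{2} - \frac{3}{4} = \frac{7}{4} \approx 1.75$)
$h{\left(j,I \right)} = - \frac{63}{4}$ ($h{\left(j,I \right)} = -14 - \frac{7}{4} = - \frac{63}{4}$)
$- 46 h{\left(-20,-15 \right)} = \left(-46\right) \left(- \frac{63}{4}\right) = \frac{1449}{2}$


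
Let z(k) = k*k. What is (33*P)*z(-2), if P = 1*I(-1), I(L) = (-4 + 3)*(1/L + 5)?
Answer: -528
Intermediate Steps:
z(k) = k²
I(L) = -5 - 1/L (I(L) = -(5 + 1/L) = -5 - 1/L)
P = -4 (P = 1*(-5 - 1/(-1)) = 1*(-5 - 1*(-1)) = 1*(-5 + 1) = 1*(-4) = -4)
(33*P)*z(-2) = (33*(-4))*(-2)² = -132*4 = -528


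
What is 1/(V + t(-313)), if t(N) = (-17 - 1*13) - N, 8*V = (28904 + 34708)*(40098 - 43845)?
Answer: -2/59587975 ≈ -3.3564e-8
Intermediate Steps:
V = -59588541/2 (V = ((28904 + 34708)*(40098 - 43845))/8 = (63612*(-3747))/8 = (⅛)*(-238354164) = -59588541/2 ≈ -2.9794e+7)
t(N) = -30 - N (t(N) = (-17 - 13) - N = -30 - N)
1/(V + t(-313)) = 1/(-59588541/2 + (-30 - 1*(-313))) = 1/(-59588541/2 + (-30 + 313)) = 1/(-59588541/2 + 283) = 1/(-59587975/2) = -2/59587975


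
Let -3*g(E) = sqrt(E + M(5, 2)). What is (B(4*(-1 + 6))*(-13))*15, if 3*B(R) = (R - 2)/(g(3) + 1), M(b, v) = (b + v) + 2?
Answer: 3510 + 2340*sqrt(3) ≈ 7563.0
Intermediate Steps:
M(b, v) = 2 + b + v
g(E) = -sqrt(9 + E)/3 (g(E) = -sqrt(E + (2 + 5 + 2))/3 = -sqrt(E + 9)/3 = -sqrt(9 + E)/3)
B(R) = (-2 + R)/(3*(1 - 2*sqrt(3)/3)) (B(R) = ((R - 2)/(-sqrt(9 + 3)/3 + 1))/3 = ((-2 + R)/(-2*sqrt(3)/3 + 1))/3 = ((-2 + R)/(1 - 2*sqrt(3)/3))/3 = (-2 + R)/(3*(1 - 2*sqrt(3)/3)))
(B(4*(-1 + 6))*(-13))*15 = ((2 - 4*(-1 + 6) + 4*sqrt(3)/3 - 2*4*(-1 + 6)*sqrt(3)/3)*(-13))*15 = ((2 - 4*5 + 4*sqrt(3)/3 - 2*4*5*sqrt(3)/3)*(-13))*15 = ((2 - 1*20 + 4*sqrt(3)/3 - 2/3*20*sqrt(3))*(-13))*15 = ((2 - 20 + 4*sqrt(3)/3 - 40*sqrt(3)/3)*(-13))*15 = ((-18 - 12*sqrt(3))*(-13))*15 = (234 + 156*sqrt(3))*15 = 3510 + 2340*sqrt(3)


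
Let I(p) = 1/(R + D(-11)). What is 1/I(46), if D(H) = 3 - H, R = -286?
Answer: -272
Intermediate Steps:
I(p) = -1/272 (I(p) = 1/(-286 + (3 - 1*(-11))) = 1/(-286 + (3 + 11)) = 1/(-286 + 14) = 1/(-272) = -1/272)
1/I(46) = 1/(-1/272) = -272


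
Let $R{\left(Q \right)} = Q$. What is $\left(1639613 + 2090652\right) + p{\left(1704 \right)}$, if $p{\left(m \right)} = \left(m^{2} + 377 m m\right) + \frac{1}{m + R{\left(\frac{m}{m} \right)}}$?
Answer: $\frac{1877711577666}{1705} \approx 1.1013 \cdot 10^{9}$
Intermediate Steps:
$p{\left(m \right)} = \frac{1}{1 + m} + 378 m^{2}$ ($p{\left(m \right)} = \left(m^{2} + 377 m m\right) + \frac{1}{m + \frac{m}{m}} = \left(m^{2} + 377 m^{2}\right) + \frac{1}{m + 1} = 378 m^{2} + \frac{1}{1 + m} = \frac{1}{1 + m} + 378 m^{2}$)
$\left(1639613 + 2090652\right) + p{\left(1704 \right)} = \left(1639613 + 2090652\right) + \frac{1 + 378 \cdot 1704^{2} + 378 \cdot 1704^{3}}{1 + 1704} = 3730265 + \frac{1 + 378 \cdot 2903616 + 378 \cdot 4947761664}{1705} = 3730265 + \frac{1 + 1097566848 + 1870253908992}{1705} = 3730265 + \frac{1}{1705} \cdot 1871351475841 = 3730265 + \frac{1871351475841}{1705} = \frac{1877711577666}{1705}$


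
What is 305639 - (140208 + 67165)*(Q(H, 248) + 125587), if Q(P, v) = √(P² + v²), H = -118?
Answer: -26043047312 - 414746*√18857 ≈ -2.6100e+10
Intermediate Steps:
305639 - (140208 + 67165)*(Q(H, 248) + 125587) = 305639 - (140208 + 67165)*(√((-118)² + 248²) + 125587) = 305639 - 207373*(√(13924 + 61504) + 125587) = 305639 - 207373*(√75428 + 125587) = 305639 - 207373*(2*√18857 + 125587) = 305639 - 207373*(125587 + 2*√18857) = 305639 - (26043352951 + 414746*√18857) = 305639 + (-26043352951 - 414746*√18857) = -26043047312 - 414746*√18857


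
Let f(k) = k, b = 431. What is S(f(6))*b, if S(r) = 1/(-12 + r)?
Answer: -431/6 ≈ -71.833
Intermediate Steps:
S(f(6))*b = 431/(-12 + 6) = 431/(-6) = -⅙*431 = -431/6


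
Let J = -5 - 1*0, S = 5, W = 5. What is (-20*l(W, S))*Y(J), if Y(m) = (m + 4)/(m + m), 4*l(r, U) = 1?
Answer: -1/2 ≈ -0.50000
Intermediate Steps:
l(r, U) = 1/4 (l(r, U) = (1/4)*1 = 1/4)
J = -5 (J = -5 + 0 = -5)
Y(m) = (4 + m)/(2*m) (Y(m) = (4 + m)/((2*m)) = (4 + m)*(1/(2*m)) = (4 + m)/(2*m))
(-20*l(W, S))*Y(J) = (-20*1/4)*((1/2)*(4 - 5)/(-5)) = -5*(-1)*(-1)/(2*5) = -5*1/10 = -1/2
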